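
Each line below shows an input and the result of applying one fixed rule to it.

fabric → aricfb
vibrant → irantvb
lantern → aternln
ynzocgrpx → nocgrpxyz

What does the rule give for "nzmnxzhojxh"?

znxzhojxhnm

The pattern: move the first 2 characters to the end (rotate left by 2), then swap the first and last characters.
On "nzmnxzhojxh": the first step gives "mnxzhojxhnz", and the second then gives "znxzhojxhnm".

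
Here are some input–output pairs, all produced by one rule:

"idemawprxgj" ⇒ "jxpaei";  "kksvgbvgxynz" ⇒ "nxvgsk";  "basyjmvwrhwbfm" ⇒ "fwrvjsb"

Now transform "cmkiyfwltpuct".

tutwykc

Rule — keep every other character starting from the first (positions 1st, 3rd, 5th, ...), then reverse the string.
Applying both steps to "cmkiyfwltpuct": "ckywtut", then "tutwykc".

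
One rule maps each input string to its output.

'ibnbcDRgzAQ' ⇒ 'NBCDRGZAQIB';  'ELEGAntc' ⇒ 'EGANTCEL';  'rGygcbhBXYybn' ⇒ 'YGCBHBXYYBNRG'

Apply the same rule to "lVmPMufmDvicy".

MPMUFMDVICYLV

The pattern: move the first 2 characters to the end (rotate left by 2), then convert every letter to uppercase.
For "lVmPMufmDvicy", step one produces "mPMufmDvicylV"; step two turns that into "MPMUFMDVICYLV".
(Check on "rGygcbhBXYybn": → "ygcbhBXYybnrG" → "YGCBHBXYYBNRG" ✓)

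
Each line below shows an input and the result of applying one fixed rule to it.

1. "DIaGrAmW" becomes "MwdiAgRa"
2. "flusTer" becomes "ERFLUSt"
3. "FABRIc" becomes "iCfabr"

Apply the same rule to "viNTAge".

Looking at the pairs, the operation is to move the last 2 characters to the front (rotate right by 2), then flip the case of every letter.
Doing the same to "viNTAge": "GEVInta".

GEVInta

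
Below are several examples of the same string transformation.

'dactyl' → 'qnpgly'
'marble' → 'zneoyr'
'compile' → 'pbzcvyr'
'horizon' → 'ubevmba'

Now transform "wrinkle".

jevaxyr

Looking at the pairs, the operation is to shift every letter 13 places forward in the alphabet (wrapping around) — i.e. ROT13.
On "wrinkle" that produces "jevaxyr".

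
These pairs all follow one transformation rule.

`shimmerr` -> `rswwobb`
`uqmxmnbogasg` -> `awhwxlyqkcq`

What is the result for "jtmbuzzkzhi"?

In each case the input is transformed by: delete the first character, then shift every letter 10 places forward in the alphabet (wrapping around).
Doing the same to "jtmbuzzkzhi": "dwlejjujrs".

dwlejjujrs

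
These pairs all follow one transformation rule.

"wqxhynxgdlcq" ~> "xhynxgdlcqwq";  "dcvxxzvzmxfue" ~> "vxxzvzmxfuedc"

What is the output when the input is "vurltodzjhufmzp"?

The rule is to move the first 2 characters to the end (rotate left by 2).
So "vurltodzjhufmzp" becomes "rltodzjhufmzpvu".

rltodzjhufmzpvu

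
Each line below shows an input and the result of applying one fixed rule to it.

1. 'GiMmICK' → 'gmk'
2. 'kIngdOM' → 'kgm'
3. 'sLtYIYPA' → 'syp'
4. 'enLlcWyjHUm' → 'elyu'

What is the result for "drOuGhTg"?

dut

Looking at the pairs, the operation is to keep one character in every 3, starting at position 1 (positions 1st, 4th, 7th, ...), then convert every letter to lowercase.
On "drOuGhTg": the first step gives "duT", and the second then gives "dut".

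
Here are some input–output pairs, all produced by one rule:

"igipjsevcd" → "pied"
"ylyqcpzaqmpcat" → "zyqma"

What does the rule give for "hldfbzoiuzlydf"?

The rule is to keep one character in every 3, starting at position 1 (positions 1st, 4th, 7th, ...), then sort the characters into reverse alphabetical order.
Applying both steps to "hldfbzoiuzlydf": "hfozd", then "zohfd".

zohfd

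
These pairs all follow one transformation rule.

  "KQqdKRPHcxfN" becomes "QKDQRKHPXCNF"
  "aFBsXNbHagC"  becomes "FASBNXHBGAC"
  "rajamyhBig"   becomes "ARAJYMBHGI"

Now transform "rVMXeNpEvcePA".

The pattern: swap each adjacent pair of characters (1↔2, 3↔4, ...), then convert every letter to uppercase.
On "rVMXeNpEvcePA": the first step gives "VrXMNeEpcvPeA", and the second then gives "VRXMNEEPCVPEA".
(Check on "KQqdKRPHcxfN": → "QKdqRKHPxcNf" → "QKDQRKHPXCNF" ✓)

VRXMNEEPCVPEA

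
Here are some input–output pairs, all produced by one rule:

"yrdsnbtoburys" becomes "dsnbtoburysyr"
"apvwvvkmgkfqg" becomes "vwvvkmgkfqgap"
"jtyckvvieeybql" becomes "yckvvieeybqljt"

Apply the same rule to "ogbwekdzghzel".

The rule is to move the first 2 characters to the end (rotate left by 2).
Doing the same to "ogbwekdzghzel": "bwekdzghzelog".

bwekdzghzelog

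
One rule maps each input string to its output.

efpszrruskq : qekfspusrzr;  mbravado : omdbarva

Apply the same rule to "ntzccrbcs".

The transformation: reverse the string, then take characters alternately from the front and the back (1st, last, 2nd, 2nd-last, ...).
On "ntzccrbcs": the first step gives "scbrccztn", and the second then gives "snctbzrcc".

snctbzrcc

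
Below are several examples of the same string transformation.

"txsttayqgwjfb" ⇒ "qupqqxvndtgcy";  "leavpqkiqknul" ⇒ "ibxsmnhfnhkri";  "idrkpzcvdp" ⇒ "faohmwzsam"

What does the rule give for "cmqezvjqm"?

zjnbwsgnj

The rule is to shift every letter 3 places backward in the alphabet (wrapping around).
Applying that to "cmqezvjqm" gives "zjnbwsgnj".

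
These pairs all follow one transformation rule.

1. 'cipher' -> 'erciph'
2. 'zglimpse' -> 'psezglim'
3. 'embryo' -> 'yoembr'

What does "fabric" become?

icfabr

Each output is the input with this applied: move the first character to the end, then swap the front and back halves of the string.
On "fabric": the first step gives "abricf", and the second then gives "icfabr".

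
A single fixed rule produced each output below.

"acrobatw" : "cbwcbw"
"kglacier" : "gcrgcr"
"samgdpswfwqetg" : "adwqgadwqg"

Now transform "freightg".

rggrgg

Rule — keep one character in every 3, starting at position 2 (positions 2nd, 5th, 8th, ...), then write the whole string twice.
Starting from "freightg": after the first operation, "rgg"; after the second, "rggrgg".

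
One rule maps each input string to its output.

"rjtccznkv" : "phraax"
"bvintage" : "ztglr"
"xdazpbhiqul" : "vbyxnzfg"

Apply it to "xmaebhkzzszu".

vkyczfixx

The rule is to delete the last 3 characters, then shift every letter 2 places backward in the alphabet (wrapping around).
For "xmaebhkzzszu" the result is "vkyczfixx".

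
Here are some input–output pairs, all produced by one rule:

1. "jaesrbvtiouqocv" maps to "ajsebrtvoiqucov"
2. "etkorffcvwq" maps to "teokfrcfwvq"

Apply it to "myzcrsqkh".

Rule — swap each adjacent pair of characters (1↔2, 3↔4, ...).
For "myzcrsqkh" the result is "ymczsrkqh".

ymczsrkqh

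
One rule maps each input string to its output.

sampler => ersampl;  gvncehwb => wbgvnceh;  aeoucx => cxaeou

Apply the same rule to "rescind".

The rule is to move the last 2 characters to the front (rotate right by 2).
On "rescind" that produces "ndresci".

ndresci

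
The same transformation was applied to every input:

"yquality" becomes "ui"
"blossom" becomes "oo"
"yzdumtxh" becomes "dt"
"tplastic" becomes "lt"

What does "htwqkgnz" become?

The pattern: keep one character in every 3, starting at position 3 (positions 3rd, 6th, 9th, ...).
On "htwqkgnz" that produces "wg".

wg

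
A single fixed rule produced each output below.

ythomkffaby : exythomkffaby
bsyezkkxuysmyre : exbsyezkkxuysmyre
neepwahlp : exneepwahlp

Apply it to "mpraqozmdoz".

Rule — prepend "ex".
Doing the same to "mpraqozmdoz": "exmpraqozmdoz".

exmpraqozmdoz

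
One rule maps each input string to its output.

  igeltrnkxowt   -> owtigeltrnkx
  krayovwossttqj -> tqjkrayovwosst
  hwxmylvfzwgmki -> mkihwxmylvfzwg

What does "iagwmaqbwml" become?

What's happening: move the last 3 characters to the front (rotate right by 3).
Applying that to "iagwmaqbwml" gives "wmliagwmaqb".

wmliagwmaqb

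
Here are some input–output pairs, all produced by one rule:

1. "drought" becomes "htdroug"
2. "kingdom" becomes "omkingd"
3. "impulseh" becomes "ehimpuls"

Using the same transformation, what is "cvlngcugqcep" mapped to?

The transformation: move the last 2 characters to the front (rotate right by 2).
Doing the same to "cvlngcugqcep": "epcvlngcugqc".

epcvlngcugqc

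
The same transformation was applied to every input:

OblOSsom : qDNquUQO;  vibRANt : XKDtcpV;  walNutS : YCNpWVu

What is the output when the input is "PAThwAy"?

rcvJYcA

The transformation: shift every letter 2 places forward in the alphabet (wrapping around), then flip the case of every letter.
Applying both steps to "PAThwAy": "RCVjyCa", then "rcvJYcA".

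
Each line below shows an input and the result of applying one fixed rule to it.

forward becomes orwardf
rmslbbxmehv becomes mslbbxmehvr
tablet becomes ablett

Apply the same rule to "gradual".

Looking at the pairs, the operation is to move the first character to the end.
On "gradual" that produces "radualg".

radualg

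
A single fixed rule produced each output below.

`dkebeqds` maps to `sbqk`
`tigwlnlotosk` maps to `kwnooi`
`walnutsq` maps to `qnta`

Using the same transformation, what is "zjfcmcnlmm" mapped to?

mcclj

The pattern: keep every other character starting from the second (positions 2nd, 4th, 6th, ...), then swap the first and last characters.
Applying both steps to "zjfcmcnlmm": "jcclm", then "mcclj".
(Check on "walnutsq": → "antq" → "qnta" ✓)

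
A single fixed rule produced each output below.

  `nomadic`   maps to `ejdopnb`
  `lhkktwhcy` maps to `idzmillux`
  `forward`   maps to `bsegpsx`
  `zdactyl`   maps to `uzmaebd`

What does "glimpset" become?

Each output is the input with this applied: shift every letter 1 place forward in the alphabet (wrapping around), then move the last 3 characters to the front (rotate right by 3).
On "glimpset" that produces "tfuhmjnq".

tfuhmjnq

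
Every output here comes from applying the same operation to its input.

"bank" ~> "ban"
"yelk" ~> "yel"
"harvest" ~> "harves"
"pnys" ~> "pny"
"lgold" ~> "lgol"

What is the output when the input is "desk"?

des

The rule is to delete the last character.
On "desk" that produces "des".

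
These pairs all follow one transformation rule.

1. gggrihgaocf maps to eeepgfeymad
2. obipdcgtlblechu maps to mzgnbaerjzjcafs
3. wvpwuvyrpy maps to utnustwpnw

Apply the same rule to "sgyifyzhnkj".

What's happening: shift every letter 2 places backward in the alphabet (wrapping around).
Doing the same to "sgyifyzhnkj": "qewgdwxflih".

qewgdwxflih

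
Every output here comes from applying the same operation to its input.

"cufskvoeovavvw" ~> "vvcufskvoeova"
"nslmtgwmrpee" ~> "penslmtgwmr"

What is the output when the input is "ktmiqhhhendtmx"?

tmktmiqhhhend

In each case the input is transformed by: delete the last character, then move the last 2 characters to the front (rotate right by 2).
Applying that to "ktmiqhhhendtmx" gives "tmktmiqhhhend".
(Check on "nslmtgwmrpee": → "nslmtgwmrpe" → "penslmtgwmr" ✓)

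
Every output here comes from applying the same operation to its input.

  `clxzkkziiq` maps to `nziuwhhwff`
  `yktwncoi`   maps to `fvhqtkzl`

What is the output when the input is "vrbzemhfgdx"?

The transformation: move the last character to the front, then shift every letter 3 places backward in the alphabet (wrapping around).
Working it through for "vrbzemhfgdx": intermediate "xvrbzemhfgd", final "usoywbjecda".

usoywbjecda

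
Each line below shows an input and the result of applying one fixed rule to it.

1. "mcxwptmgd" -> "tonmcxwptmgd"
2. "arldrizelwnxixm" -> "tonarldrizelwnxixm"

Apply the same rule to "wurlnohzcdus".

The transformation: prepend "ton".
So "wurlnohzcdus" becomes "tonwurlnohzcdus".

tonwurlnohzcdus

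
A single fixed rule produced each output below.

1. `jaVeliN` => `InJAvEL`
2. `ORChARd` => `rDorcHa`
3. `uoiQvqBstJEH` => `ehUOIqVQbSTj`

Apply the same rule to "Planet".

ETpLAN

The transformation: move the last 2 characters to the front (rotate right by 2), then flip the case of every letter.
For "Planet", step one produces "etPlan"; step two turns that into "ETpLAN".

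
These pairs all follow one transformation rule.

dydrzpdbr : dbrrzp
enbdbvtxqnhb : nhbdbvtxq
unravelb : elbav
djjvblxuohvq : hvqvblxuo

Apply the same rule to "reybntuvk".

uvkbnt

Rule — delete the first 3 characters, then move the last 3 characters to the front (rotate right by 3).
Starting from "reybntuvk": after the first operation, "bntuvk"; after the second, "uvkbnt".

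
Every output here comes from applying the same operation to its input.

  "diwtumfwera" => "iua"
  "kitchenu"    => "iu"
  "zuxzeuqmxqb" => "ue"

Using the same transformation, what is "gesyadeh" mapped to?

The rule is to keep one character in every 3, starting at position 2 (positions 2nd, 5th, 8th, ...), then keep only the vowels.
"gesyadeh" → "eah" → "ea".
(Check on "kitchenu": → "ihu" → "iu" ✓)

ea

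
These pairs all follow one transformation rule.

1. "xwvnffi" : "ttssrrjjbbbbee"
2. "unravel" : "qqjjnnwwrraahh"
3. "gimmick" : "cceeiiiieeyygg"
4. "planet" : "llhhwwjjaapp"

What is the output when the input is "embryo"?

The rule is to shift every letter 4 places backward in the alphabet (wrapping around), then double every character.
"embryo" → "aaiixxnnuukk".

aaiixxnnuukk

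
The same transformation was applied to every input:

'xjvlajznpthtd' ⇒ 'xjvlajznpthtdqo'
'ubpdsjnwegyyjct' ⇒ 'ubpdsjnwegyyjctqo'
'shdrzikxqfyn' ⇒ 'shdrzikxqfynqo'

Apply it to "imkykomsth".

imkykomsthqo

Rule — append "qo".
So "imkykomsth" becomes "imkykomsthqo".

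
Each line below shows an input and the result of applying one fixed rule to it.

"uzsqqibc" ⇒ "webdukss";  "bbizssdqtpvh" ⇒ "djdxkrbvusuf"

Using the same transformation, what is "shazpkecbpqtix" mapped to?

uzjkcvbsrrmdge

Rule — shift every letter 2 places forward in the alphabet (wrapping around), then take characters alternately from the front and the back (1st, last, 2nd, 2nd-last, ...).
Starting from "shazpkecbpqtix": after the first operation, "ujcbrmgedrsvkz"; after the second, "uzjkcvbsrrmdge".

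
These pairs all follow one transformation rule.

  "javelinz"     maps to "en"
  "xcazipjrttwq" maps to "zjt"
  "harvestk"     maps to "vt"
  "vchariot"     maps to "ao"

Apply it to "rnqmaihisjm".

The rule is to delete the first character, then keep one character in every 3, starting at position 3 (positions 3rd, 6th, 9th, ...).
"rnqmaihisjm" → "mhj".

mhj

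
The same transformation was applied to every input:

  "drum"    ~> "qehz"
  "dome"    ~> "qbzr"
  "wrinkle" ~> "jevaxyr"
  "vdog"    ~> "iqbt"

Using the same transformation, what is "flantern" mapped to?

The rule is to shift every letter 13 places forward in the alphabet (wrapping around) — i.e. ROT13.
On "flantern" that produces "synagrea".

synagrea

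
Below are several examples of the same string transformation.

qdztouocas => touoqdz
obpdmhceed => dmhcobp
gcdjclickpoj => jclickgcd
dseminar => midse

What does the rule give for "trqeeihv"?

The rule is to delete the last 3 characters, then move the first 3 characters to the end (rotate left by 3).
For "trqeeihv", step one produces "trqee"; step two turns that into "eetrq".

eetrq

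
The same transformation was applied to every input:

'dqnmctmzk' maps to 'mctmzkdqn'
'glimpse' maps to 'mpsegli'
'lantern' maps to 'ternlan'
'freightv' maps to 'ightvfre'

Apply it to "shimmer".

mmershi

What's happening: move the first 3 characters to the end (rotate left by 3).
On "shimmer" that produces "mmershi".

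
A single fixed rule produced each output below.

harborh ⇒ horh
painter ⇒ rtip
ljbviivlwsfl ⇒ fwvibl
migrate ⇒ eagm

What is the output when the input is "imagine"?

Looking at the pairs, the operation is to keep every other character starting from the first (positions 1st, 3rd, 5th, ...), then reverse the string.
"imagine" → "eiai".
(Check on "migrate": → "mgae" → "eagm" ✓)

eiai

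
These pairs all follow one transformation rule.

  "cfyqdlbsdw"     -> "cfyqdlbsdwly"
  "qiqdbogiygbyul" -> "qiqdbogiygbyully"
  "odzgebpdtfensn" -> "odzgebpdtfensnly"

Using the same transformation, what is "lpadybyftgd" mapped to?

The pattern: append "ly".
Applying that to "lpadybyftgd" gives "lpadybyftgdly".

lpadybyftgdly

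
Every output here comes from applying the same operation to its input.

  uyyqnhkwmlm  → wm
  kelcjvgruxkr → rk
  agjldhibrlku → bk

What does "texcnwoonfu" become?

ou

The pattern: keep one character in every 3, starting at position 2 (positions 2nd, 5th, 8th, ...), then delete the first 2 characters.
On "texcnwoonfu": the first step gives "enou", and the second then gives "ou".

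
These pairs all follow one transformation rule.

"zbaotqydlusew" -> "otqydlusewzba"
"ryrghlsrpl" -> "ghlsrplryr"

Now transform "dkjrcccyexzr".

The pattern: move the first 3 characters to the end (rotate left by 3).
So "dkjrcccyexzr" becomes "rcccyexzrdkj".

rcccyexzrdkj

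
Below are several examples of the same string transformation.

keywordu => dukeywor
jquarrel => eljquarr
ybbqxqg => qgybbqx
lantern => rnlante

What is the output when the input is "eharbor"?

oreharb

The rule is to move the last 2 characters to the front (rotate right by 2).
On "eharbor" that produces "oreharb".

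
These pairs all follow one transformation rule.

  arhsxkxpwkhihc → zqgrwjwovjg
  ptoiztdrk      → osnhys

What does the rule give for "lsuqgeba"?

The transformation: shift every letter 1 place backward in the alphabet (wrapping around), then delete the last 3 characters.
Applying that to "lsuqgeba" gives "krtpf".

krtpf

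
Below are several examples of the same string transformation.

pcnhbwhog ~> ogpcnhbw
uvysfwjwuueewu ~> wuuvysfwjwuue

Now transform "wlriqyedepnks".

kswlriqyedep

The transformation: move the last 3 characters to the front (rotate right by 3), then delete the first character.
Doing the same to "wlriqyedepnks": "kswlriqyedep".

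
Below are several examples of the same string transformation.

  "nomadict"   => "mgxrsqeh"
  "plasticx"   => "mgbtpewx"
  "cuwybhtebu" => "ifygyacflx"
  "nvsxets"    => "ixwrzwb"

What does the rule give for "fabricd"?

The pattern: move the last 3 characters to the front (rotate right by 3), then shift every letter 4 places forward in the alphabet (wrapping around).
Applying that to "fabricd" gives "mghjefv".

mghjefv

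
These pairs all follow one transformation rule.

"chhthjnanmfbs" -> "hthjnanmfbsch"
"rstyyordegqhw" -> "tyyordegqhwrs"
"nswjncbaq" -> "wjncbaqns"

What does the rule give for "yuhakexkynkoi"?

In each case the input is transformed by: move the first 2 characters to the end (rotate left by 2).
So "yuhakexkynkoi" becomes "hakexkynkoiyu".

hakexkynkoiyu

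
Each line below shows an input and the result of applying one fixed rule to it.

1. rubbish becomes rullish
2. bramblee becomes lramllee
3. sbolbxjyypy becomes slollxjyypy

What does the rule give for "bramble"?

lramlle

Each output is the input with this applied: replace every "b" with "l".
"bramble" → "lramlle".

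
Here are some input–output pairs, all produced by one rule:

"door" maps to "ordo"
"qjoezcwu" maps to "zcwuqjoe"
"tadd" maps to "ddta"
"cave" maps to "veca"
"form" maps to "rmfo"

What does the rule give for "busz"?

szbu

The transformation: swap the front and back halves of the string.
For "busz" the result is "szbu".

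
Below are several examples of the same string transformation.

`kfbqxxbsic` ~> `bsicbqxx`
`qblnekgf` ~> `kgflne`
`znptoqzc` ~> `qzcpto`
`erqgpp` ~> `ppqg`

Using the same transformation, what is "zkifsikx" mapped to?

In each case the input is transformed by: delete the first 2 characters, then swap the front and back halves of the string.
"zkifsikx" → "ifsikx" → "ikxifs".

ikxifs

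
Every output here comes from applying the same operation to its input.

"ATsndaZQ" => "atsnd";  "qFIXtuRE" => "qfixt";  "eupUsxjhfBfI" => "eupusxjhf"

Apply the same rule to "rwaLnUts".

rwaln

Rule — delete the last 3 characters, then convert every letter to lowercase.
On "rwaLnUts" that produces "rwaln".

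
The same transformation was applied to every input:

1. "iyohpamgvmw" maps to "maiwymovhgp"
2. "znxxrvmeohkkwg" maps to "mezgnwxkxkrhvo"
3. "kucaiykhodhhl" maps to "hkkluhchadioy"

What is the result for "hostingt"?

tihtogsn

What's happening: take characters alternately from the front and the back (1st, last, 2nd, 2nd-last, ...), then move the last 2 characters to the front (rotate right by 2).
Applying that to "hostingt" gives "tihtogsn".
(Check on "iyohpamgvmw": → "iwymovhgpma" → "maiwymovhgp" ✓)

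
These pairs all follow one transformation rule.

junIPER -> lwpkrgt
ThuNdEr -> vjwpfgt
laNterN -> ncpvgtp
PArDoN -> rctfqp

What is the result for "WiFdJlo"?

ykhflnq

In each case the input is transformed by: shift every letter 2 places forward in the alphabet (wrapping around), then convert every letter to lowercase.
Doing the same to "WiFdJlo": "ykhflnq".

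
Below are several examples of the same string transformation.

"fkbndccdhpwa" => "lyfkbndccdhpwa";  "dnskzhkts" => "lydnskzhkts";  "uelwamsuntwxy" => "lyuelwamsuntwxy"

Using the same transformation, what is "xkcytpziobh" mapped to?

Rule — prepend "ly".
On "xkcytpziobh" that produces "lyxkcytpziobh".

lyxkcytpziobh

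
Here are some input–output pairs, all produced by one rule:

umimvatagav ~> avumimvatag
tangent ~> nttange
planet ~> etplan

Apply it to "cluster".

What's happening: move the last 2 characters to the front (rotate right by 2).
For "cluster" the result is "erclust".

erclust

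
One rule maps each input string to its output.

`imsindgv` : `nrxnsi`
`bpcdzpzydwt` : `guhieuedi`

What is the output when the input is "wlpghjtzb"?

The transformation: shift every letter 5 places forward in the alphabet (wrapping around), then delete the last 2 characters.
For "wlpghjtzb", step one produces "bqulmoyeg"; step two turns that into "bqulmoy".

bqulmoy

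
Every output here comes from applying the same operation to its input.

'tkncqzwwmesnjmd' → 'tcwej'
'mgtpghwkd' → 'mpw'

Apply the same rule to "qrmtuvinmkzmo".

qtiko

The pattern: keep one character in every 3, starting at position 1 (positions 1st, 4th, 7th, ...).
Applying that to "qrmtuvinmkzmo" gives "qtiko".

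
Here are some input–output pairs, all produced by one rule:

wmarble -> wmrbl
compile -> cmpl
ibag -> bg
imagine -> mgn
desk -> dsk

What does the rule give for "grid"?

What's happening: remove every vowel.
So "grid" becomes "grd".

grd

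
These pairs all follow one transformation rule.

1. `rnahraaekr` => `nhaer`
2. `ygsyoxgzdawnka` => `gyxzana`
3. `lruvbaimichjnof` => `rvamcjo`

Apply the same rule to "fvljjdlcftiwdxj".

vjdctwx

Each output is the input with this applied: keep every other character starting from the second (positions 2nd, 4th, 6th, ...).
So "fvljjdlcftiwdxj" becomes "vjdctwx".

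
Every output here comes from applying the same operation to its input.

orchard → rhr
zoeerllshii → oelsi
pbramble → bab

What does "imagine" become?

In each case the input is transformed by: delete the last character, then keep every other character starting from the second (positions 2nd, 4th, 6th, ...).
On "imagine": the first step gives "imagin", and the second then gives "mgn".
(Check on "pbramble": → "pbrambl" → "bab" ✓)

mgn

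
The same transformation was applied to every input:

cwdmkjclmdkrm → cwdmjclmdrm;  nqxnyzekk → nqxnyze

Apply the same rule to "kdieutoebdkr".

The transformation: remove every "k".
For "kdieutoebdkr" the result is "dieutoebdr".

dieutoebdr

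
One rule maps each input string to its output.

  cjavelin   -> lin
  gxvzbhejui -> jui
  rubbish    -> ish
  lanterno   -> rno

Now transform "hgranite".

Each output is the input with this applied: keep only the last 3 characters.
Applying that to "hgranite" gives "ite".

ite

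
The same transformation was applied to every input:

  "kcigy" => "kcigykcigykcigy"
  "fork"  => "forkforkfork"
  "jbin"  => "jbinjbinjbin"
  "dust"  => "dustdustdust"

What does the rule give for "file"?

filefilefile

Rule — write the whole string 3 times in a row.
"file" → "filefilefile".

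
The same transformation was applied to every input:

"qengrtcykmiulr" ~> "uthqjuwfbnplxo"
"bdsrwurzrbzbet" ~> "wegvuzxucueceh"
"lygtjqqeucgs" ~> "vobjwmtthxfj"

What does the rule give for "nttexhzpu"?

In each case the input is transformed by: shift every letter 3 places forward in the alphabet (wrapping around), then move the last character to the front.
"nttexhzpu" → "qwwhakcsx" → "xqwwhakcs".

xqwwhakcs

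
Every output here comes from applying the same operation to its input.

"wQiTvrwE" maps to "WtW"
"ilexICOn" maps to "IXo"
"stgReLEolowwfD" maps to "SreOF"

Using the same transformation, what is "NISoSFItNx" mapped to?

nOiX

Each output is the input with this applied: keep one character in every 3, starting at position 1 (positions 1st, 4th, 7th, ...), then flip the case of every letter.
Starting from "NISoSFItNx": after the first operation, "NoIx"; after the second, "nOiX".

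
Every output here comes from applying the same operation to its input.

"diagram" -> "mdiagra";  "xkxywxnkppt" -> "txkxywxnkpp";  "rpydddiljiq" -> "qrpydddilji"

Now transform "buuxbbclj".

jbuuxbbcl

The pattern: move the last character to the front.
"buuxbbclj" → "jbuuxbbcl".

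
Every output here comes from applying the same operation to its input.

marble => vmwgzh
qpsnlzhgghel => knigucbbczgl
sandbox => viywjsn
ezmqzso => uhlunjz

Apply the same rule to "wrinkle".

The rule is to move the first character to the end, then shift every letter 5 places backward in the alphabet (wrapping around).
Applying that to "wrinkle" gives "mdifgzr".

mdifgzr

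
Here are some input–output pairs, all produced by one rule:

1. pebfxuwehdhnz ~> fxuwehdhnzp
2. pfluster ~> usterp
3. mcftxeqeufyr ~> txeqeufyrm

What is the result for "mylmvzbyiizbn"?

mvzbyiizbnm

The rule is to move the first 3 characters to the end (rotate left by 3), then delete the last 2 characters.
"mylmvzbyiizbn" → "mvzbyiizbnmyl" → "mvzbyiizbnm".
(Check on "pebfxuwehdhnz": → "fxuwehdhnzpeb" → "fxuwehdhnzp" ✓)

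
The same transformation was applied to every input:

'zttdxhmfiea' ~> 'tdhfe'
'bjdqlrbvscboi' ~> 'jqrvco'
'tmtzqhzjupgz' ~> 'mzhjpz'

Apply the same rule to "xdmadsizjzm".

daszz

Looking at the pairs, the operation is to keep every other character starting from the second (positions 2nd, 4th, 6th, ...).
So "xdmadsizjzm" becomes "daszz".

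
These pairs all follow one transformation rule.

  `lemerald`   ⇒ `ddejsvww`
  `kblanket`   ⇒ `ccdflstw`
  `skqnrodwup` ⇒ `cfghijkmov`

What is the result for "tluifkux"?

acdlmmpx

The pattern: shift every letter 8 places backward in the alphabet (wrapping around), then sort the characters into alphabetical order.
So "tluifkux" becomes "acdlmmpx".
(Check on "kblanket": → "ctdsfcwl" → "ccdflstw" ✓)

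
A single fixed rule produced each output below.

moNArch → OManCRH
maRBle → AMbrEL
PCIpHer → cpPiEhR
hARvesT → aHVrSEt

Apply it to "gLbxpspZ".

lGXBSPzP

In each case the input is transformed by: swap each adjacent pair of characters (1↔2, 3↔4, ...), then flip the case of every letter.
Applying both steps to "gLbxpspZ": "LgxbspZp", then "lGXBSPzP".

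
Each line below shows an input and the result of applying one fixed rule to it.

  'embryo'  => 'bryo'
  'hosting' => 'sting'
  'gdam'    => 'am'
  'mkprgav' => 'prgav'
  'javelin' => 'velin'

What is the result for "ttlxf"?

lxf

The pattern: delete the first 2 characters.
"ttlxf" → "lxf".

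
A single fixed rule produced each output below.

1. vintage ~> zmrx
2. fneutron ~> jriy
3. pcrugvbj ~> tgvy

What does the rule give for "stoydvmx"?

Looking at the pairs, the operation is to shift every letter 4 places forward in the alphabet (wrapping around), then keep only the first 4 characters.
For "stoydvmx", step one produces "wxschzqb"; step two turns that into "wxsc".

wxsc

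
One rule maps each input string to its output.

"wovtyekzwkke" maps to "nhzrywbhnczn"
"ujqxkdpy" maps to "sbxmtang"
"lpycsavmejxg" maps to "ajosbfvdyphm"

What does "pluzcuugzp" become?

cssoxcfxxj

The pattern: move the last 2 characters to the front (rotate right by 2), then shift every letter 3 places forward in the alphabet (wrapping around).
"pluzcuugzp" → "zppluzcuug" → "cssoxcfxxj".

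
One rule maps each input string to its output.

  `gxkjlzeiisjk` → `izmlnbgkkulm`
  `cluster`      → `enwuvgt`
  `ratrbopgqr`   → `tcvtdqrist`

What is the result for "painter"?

The pattern: shift every letter 2 places forward in the alphabet (wrapping around).
For "painter" the result is "rckpvgt".

rckpvgt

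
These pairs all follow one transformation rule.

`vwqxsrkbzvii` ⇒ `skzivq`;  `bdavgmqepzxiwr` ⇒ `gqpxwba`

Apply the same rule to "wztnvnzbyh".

The rule is to keep every other character starting from the first (positions 1st, 3rd, 5th, ...), then move the first 2 characters to the end (rotate left by 2).
Working it through for "wztnvnzbyh": intermediate "wtvzy", final "vzywt".

vzywt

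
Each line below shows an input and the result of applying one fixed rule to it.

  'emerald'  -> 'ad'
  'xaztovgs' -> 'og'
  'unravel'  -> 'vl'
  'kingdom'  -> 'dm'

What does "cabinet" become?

nt

Looking at the pairs, the operation is to keep every other character starting from the first (positions 1st, 3rd, 5th, ...), then keep only the last 2 characters.
Starting from "cabinet": after the first operation, "cbnt"; after the second, "nt".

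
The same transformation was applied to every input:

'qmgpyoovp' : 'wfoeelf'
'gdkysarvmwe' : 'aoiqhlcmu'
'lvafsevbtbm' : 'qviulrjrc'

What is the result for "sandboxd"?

The transformation: shift every letter 10 places backward in the alphabet (wrapping around), then delete the first 2 characters.
"sandboxd" → "iqdtrent" → "dtrent".

dtrent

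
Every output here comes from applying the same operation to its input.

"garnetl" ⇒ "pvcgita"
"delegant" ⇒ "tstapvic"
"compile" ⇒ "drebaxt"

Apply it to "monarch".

In each case the input is transformed by: swap each adjacent pair of characters (1↔2, 3↔4, ...), then shift every letter 11 places backward in the alphabet (wrapping around).
"monarch" → "omancrh" → "dbpcrgw".

dbpcrgw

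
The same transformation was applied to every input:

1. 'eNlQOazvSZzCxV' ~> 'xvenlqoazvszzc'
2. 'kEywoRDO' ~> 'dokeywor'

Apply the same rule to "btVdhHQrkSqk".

qkbtvdhhqrks

Looking at the pairs, the operation is to move the last 2 characters to the front (rotate right by 2), then convert every letter to lowercase.
Applying both steps to "btVdhHQrkSqk": "qkbtVdhHQrkS", then "qkbtvdhhqrks".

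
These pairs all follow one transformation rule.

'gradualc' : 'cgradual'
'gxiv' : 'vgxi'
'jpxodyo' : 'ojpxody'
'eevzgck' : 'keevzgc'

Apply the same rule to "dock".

The transformation: move the last character to the front.
So "dock" becomes "kdoc".

kdoc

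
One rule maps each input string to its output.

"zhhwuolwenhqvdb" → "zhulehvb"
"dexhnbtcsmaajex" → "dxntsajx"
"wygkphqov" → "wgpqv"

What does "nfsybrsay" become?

Rule — keep every other character starting from the first (positions 1st, 3rd, 5th, ...).
On "nfsybrsay" that produces "nsbsy".

nsbsy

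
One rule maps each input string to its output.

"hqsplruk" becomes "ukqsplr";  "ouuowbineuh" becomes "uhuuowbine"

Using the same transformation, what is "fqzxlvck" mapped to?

What's happening: delete the first character, then move the last 2 characters to the front (rotate right by 2).
Working it through for "fqzxlvck": intermediate "qzxlvck", final "ckqzxlv".

ckqzxlv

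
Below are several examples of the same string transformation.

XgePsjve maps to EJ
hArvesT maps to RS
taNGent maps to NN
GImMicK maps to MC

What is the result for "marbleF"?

What's happening: keep one character in every 3, starting at position 3 (positions 3rd, 6th, 9th, ...), then convert every letter to uppercase.
For "marbleF", step one produces "re"; step two turns that into "RE".

RE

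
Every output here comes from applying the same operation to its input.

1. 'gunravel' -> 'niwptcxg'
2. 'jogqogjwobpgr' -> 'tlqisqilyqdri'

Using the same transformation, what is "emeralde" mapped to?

ggogtcnf

The transformation: shift every letter 2 places forward in the alphabet (wrapping around), then move the last character to the front.
On "emeralde": the first step gives "gogtcnfg", and the second then gives "ggogtcnf".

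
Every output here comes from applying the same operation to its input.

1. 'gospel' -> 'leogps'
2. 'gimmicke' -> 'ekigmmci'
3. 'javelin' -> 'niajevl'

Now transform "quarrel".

The transformation: move the last 2 characters to the front (rotate right by 2), then swap each adjacent pair of characters (1↔2, 3↔4, ...).
On "quarrel": the first step gives "elquarr", and the second then gives "leuqrar".

leuqrar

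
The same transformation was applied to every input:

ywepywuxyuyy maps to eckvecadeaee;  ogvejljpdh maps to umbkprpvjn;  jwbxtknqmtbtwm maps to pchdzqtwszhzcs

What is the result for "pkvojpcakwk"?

Looking at the pairs, the operation is to shift every letter 6 places forward in the alphabet (wrapping around).
On "pkvojpcakwk" that produces "vqbupvigqcq".

vqbupvigqcq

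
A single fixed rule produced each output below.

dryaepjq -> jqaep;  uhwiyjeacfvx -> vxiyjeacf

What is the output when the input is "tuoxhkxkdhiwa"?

waxhkxkdhi

The pattern: delete the first 3 characters, then move the last 2 characters to the front (rotate right by 2).
"tuoxhkxkdhiwa" → "xhkxkdhiwa" → "waxhkxkdhi".
(Check on "dryaepjq": → "aepjq" → "jqaep" ✓)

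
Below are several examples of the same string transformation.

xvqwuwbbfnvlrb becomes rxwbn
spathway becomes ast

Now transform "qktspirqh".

Each output is the input with this applied: keep one character in every 3, starting at position 1 (positions 1st, 4th, 7th, ...), then move the last character to the front.
On "qktspirqh" that produces "rqs".

rqs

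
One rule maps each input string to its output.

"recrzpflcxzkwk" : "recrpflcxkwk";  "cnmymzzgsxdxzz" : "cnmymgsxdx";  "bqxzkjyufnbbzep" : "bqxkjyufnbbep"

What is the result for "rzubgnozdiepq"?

rubgnodiepq

Looking at the pairs, the operation is to remove every "z".
On "rzubgnozdiepq" that produces "rubgnodiepq".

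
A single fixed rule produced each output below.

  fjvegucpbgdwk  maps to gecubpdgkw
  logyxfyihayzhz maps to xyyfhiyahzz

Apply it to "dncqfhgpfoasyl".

Rule — delete the first 3 characters, then swap each adjacent pair of characters (1↔2, 3↔4, ...).
"dncqfhgpfoasyl" → "qfhgpfoasyl" → "fqghfpaoysl".

fqghfpaoysl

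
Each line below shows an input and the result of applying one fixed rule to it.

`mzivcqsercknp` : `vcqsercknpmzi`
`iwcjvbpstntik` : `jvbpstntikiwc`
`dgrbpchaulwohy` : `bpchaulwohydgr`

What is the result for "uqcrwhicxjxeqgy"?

rwhicxjxeqgyuqc

Looking at the pairs, the operation is to move the first 3 characters to the end (rotate left by 3).
On "uqcrwhicxjxeqgy" that produces "rwhicxjxeqgyuqc".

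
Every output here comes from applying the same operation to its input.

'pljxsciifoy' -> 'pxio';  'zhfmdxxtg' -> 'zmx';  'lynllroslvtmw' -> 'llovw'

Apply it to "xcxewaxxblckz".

In each case the input is transformed by: keep one character in every 3, starting at position 1 (positions 1st, 4th, 7th, ...).
For "xcxewaxxblckz" the result is "xexlz".

xexlz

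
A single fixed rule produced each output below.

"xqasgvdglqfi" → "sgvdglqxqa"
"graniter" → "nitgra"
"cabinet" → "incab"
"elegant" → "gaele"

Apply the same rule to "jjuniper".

nipjju

The transformation: delete the last 2 characters, then move the first 3 characters to the end (rotate left by 3).
For "jjuniper" the result is "nipjju".
(Check on "cabinet": → "cabin" → "incab" ✓)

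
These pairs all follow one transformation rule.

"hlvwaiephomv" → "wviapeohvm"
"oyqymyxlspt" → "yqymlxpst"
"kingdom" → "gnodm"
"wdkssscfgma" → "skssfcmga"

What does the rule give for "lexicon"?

ixocn

The rule is to swap each adjacent pair of characters (1↔2, 3↔4, ...), then delete the first 2 characters.
Applying both steps to "lexicon": "elixocn", then "ixocn".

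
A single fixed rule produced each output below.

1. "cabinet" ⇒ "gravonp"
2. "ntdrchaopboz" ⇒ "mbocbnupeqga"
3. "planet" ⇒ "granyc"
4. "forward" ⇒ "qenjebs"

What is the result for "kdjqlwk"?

Each output is the input with this applied: reverse the string, then shift every letter 13 places forward in the alphabet (wrapping around) — i.e. ROT13.
On "kdjqlwk" that produces "xjydwqx".

xjydwqx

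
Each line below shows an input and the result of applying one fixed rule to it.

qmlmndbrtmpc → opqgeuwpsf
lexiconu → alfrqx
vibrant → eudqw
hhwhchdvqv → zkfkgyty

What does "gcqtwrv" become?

twzuy

In each case the input is transformed by: shift every letter 3 places forward in the alphabet (wrapping around), then delete the first 2 characters.
Starting from "gcqtwrv": after the first operation, "jftwzuy"; after the second, "twzuy".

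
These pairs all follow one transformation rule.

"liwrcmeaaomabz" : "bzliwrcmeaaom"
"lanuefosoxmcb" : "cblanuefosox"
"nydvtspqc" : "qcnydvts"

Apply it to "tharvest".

In each case the input is transformed by: move the last 3 characters to the front (rotate right by 3), then delete the first character.
"tharvest" → "esttharv" → "sttharv".

sttharv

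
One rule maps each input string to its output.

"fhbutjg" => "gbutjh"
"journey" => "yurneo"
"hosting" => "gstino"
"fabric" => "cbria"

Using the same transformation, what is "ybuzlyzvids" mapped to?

suzlyzvidb

The pattern: delete the first character, then swap the first and last characters.
For "ybuzlyzvids" the result is "suzlyzvidb".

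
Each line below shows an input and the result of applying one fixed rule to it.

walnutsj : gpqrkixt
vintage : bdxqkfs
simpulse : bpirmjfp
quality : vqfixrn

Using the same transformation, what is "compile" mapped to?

Looking at the pairs, the operation is to shift every letter 3 places backward in the alphabet (wrapping around), then reverse the string.
Starting from "compile": after the first operation, "zljmfib"; after the second, "bifmjlz".

bifmjlz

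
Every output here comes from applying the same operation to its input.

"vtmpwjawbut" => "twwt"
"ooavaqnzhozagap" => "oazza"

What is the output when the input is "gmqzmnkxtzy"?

What's happening: keep one character in every 3, starting at position 2 (positions 2nd, 5th, 8th, ...).
Doing the same to "gmqzmnkxtzy": "mmxy".

mmxy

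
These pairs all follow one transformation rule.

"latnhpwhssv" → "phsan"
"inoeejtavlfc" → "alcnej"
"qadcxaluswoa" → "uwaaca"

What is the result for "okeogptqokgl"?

In each case the input is transformed by: keep every other character starting from the second (positions 2nd, 4th, 6th, ...), then move the last 3 characters to the front (rotate right by 3).
For "okeogptqokgl", step one produces "kopqkl"; step two turns that into "qklkop".

qklkop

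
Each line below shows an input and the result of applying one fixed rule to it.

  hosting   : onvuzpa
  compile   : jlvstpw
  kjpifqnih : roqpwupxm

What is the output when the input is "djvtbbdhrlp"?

kwqscyaoiki

What's happening: shift every letter 7 places forward in the alphabet (wrapping around), then take characters alternately from the front and the back (1st, last, 2nd, 2nd-last, ...).
Working it through for "djvtbbdhrlp": intermediate "kqcaiikoysw", final "kwqscyaoiki".
(Check on "kjpifqnih": → "rqwpmxupo" → "roqpwupxm" ✓)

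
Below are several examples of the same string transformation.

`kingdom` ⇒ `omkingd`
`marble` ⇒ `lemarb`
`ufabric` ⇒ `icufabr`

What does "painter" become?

erpaint

The rule is to move the last 2 characters to the front (rotate right by 2).
Doing the same to "painter": "erpaint".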